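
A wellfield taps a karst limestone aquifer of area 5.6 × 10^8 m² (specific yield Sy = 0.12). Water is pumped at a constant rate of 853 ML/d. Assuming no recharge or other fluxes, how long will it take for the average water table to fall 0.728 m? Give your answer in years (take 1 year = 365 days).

t ≈ 0.157 years

ΔV = Sy × A × Δh = 0.12 × 5.6 × 10^8 × 0.728 = 4.892 × 10^7 m³
Q = 853 ML/d = 8.53 × 10^5 m³/d
t = ΔV / Q = 4.892 × 10^7 m³ / 8.53 × 10^5 m³/d = 57.35 d
t = 57.35 d ≈ 0.1571 years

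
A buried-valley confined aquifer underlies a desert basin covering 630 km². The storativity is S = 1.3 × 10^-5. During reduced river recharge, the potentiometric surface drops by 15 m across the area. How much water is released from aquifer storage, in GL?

ΔV ≈ 0.123 GL

A = 630 km² = 6.3 × 10^8 m²
ΔV = S × A × Δh = 1.3 × 10^-5 × 6.3 × 10^8 m² × 15 m = 1.228 × 10^5 m³
ΔV = 1.228 × 10^5 m³ = 0.1228 GL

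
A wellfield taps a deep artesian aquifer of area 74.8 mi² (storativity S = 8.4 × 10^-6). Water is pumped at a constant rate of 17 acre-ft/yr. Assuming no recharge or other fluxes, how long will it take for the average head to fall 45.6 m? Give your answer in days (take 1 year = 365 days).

A = 74.8 mi² = 1.937 × 10^8 m²
ΔV = S × A × Δh = 8.4 × 10^-6 × 1.937 × 10^8 × 45.6 = 74210 m³
Q = 17 acre-ft/yr = 57.45 m³/d
t = ΔV / Q = 74210 m³ / 57.45 m³/d = 1292 d

t ≈ 1290 days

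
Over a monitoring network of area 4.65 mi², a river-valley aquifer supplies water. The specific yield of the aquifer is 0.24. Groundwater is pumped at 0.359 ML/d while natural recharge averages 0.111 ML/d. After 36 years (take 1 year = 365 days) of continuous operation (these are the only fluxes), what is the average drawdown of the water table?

A = 4.65 mi² = 1.204 × 10^7 m²
Net abstraction = 0.359 − 0.111 = 0.248 ML/d
Q_net = 0.248 ML/d = 248 m³/d
t = 36 years = 13140 d
ΔV = Q × t = 248 m³/d × 13140 d = 3.259 × 10^6 m³
Δh = ΔV / (Sy × A) = 3.259 × 10^6 / (0.24 × 1.204 × 10^7) = 1.127 m

Δh ≈ 1.13 m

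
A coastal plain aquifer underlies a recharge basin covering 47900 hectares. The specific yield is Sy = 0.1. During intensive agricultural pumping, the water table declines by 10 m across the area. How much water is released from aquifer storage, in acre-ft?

A = 47900 hectares = 4.79 × 10^8 m²
ΔV = Sy × A × Δh = 0.1 × 4.79 × 10^8 m² × 10 m = 4.79 × 10^8 m³
ΔV = 4.79 × 10^8 m³ = 3.883 × 10^5 acre-ft

ΔV ≈ 3.88 × 10^5 acre-ft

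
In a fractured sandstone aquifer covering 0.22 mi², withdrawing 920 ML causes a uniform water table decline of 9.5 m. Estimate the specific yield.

Sy ≈ 0.17

A = 0.22 mi² = 5.698 × 10^5 m²
ΔV = 920 ML = 9.2 × 10^5 m³
Sy = ΔV / (A × Δh) = 9.2 × 10^5 m³ / (5.698 × 10^5 m² × 9.5 m) = 0.17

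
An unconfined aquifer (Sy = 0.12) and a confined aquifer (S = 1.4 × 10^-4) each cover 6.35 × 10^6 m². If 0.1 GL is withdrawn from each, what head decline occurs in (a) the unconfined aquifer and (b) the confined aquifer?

ΔV = 0.1 GL = 1 × 10^5 m³
Unconfined: Δh_u = ΔV/(Sy·A) = 1 × 10^5/(0.12 × 6.35 × 10^6) = 0.1312 m
Confined: Δh_c = ΔV/(S·A) = 1 × 10^5/(1.4 × 10^-4 × 6.35 × 10^6) = 112.5 m

Δh_u ≈ 0.131 m; Δh_c ≈ 112 m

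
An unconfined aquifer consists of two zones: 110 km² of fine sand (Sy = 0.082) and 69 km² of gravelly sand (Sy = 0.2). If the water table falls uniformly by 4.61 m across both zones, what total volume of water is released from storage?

ΔV ≈ 1.05 × 10^8 m³

A₁ = 110 km² = 1.1 × 10^8 m²; A₂ = 69 km² = 6.9 × 10^7 m²
ΔV₁ = 0.082 × 1.1 × 10^8 × 4.61 = 4.158 × 10^7 m³
ΔV₂ = 0.2 × 6.9 × 10^7 × 4.61 = 6.362 × 10^7 m³
ΔV = ΔV₁ + ΔV₂ = 1.052 × 10^8 m³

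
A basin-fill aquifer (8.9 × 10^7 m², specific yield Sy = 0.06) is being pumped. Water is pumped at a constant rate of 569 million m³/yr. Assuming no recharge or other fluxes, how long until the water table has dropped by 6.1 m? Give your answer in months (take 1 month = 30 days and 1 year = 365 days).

ΔV = Sy × A × Δh = 0.06 × 8.9 × 10^7 × 6.1 = 3.257 × 10^7 m³
Q = 569 million m³/yr = 1.559 × 10^6 m³/d
t = ΔV / Q = 3.257 × 10^7 m³ / 1.559 × 10^6 m³/d = 20.9 d
t = 20.9 d ≈ 0.6965 months

t ≈ 0.697 months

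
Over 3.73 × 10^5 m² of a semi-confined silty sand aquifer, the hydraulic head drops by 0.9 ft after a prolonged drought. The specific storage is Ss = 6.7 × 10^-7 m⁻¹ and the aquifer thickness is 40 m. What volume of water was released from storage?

S = Ss × b = 6.7 × 10^-7 m⁻¹ × 40 m = 2.68 × 10^-5
Δh = 0.9 ft = 0.2743 m
ΔV = S × A × Δh = 2.68 × 10^-5 × 3.73 × 10^5 m² × 0.2743 m = 2.742 m³

ΔV ≈ 2.74 m³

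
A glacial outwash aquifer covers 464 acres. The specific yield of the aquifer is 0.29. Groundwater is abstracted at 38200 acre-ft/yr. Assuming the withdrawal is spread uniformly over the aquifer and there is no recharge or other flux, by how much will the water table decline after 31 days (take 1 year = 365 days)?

Δh ≈ 7.35 m

A = 464 acres = 1.878 × 10^6 m²
Q = 38200 acre-ft/yr = 1.291 × 10^5 m³/d
ΔV = Q × t = 1.291 × 10^5 m³/d × 31 d = 4.002 × 10^6 m³
Δh = ΔV / (Sy × A) = 4.002 × 10^6 / (0.29 × 1.878 × 10^6) = 7.349 m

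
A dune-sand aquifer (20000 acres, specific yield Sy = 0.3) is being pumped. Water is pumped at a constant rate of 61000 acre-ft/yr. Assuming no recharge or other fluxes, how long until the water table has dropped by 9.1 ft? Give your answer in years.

t ≈ 0.895 years

A = 20000 acres = 8.094 × 10^7 m²
Δh = 9.1 ft = 2.774 m
ΔV = Sy × A × Δh = 0.3 × 8.094 × 10^7 × 2.774 = 6.735 × 10^7 m³
Q = 61000 acre-ft/yr = 2.061 × 10^5 m³/d
t = ΔV / Q = 6.735 × 10^7 m³ / 2.061 × 10^5 m³/d = 326.7 d
t = 326.7 d ≈ 0.8951 years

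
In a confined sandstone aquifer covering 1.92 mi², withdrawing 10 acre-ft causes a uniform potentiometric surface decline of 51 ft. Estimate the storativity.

A = 1.92 mi² = 4.973 × 10^6 m²
Δh = 51 ft = 15.54 m
ΔV = 10 acre-ft = 12330 m³
S = ΔV / (A × Δh) = 12330 m³ / (4.973 × 10^6 m² × 15.54 m) = 1.596 × 10^-4

S ≈ 1.6 × 10^-4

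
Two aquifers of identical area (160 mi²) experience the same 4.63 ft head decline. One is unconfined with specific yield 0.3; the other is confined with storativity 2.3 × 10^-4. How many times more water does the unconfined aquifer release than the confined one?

A = 160 mi² = 4.144 × 10^8 m²
Δh = 4.63 ft = 1.411 m
Unconfined: ΔV_u = Sy × A × Δh = 0.3 × 4.144 × 10^8 × 1.411 = 1.754 × 10^8 m³
Confined: ΔV_c = S × A × Δh = 2.3 × 10^-4 × 4.144 × 10^8 × 1.411 = 1.345 × 10^5 m³
Ratio = ΔV_u / ΔV_c = Sy / S = 0.3 / 2.3 × 10^-4 = 1304

ΔV_u / ΔV_c ≈ 1300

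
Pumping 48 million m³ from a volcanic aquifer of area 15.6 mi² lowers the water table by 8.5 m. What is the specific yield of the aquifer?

Sy ≈ 0.14

A = 15.6 mi² = 4.04 × 10^7 m²
ΔV = 48 million m³ = 4.8 × 10^7 m³
Sy = ΔV / (A × Δh) = 4.8 × 10^7 m³ / (4.04 × 10^7 m² × 8.5 m) = 0.1398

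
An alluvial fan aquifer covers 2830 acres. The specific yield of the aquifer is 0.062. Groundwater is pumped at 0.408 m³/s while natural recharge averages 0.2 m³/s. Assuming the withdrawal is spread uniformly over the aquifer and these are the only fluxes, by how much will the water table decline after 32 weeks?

Δh ≈ 5.67 m

A = 2830 acres = 1.145 × 10^7 m²
Net abstraction = 0.408 − 0.2 = 0.208 m³/s
Q_net = 0.208 m³/s = 17970 m³/d
t = 32 weeks = 224 d
ΔV = Q × t = 17970 m³/d × 224 d = 4.026 × 10^6 m³
Δh = ΔV / (Sy × A) = 4.026 × 10^6 / (0.062 × 1.145 × 10^7) = 5.669 m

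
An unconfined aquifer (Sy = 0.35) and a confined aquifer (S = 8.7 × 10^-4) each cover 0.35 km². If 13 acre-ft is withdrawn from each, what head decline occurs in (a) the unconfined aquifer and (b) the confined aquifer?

A = 0.35 km² = 3.5 × 10^5 m²
ΔV = 13 acre-ft = 16040 m³
Unconfined: Δh_u = ΔV/(Sy·A) = 16040/(0.35 × 3.5 × 10^5) = 0.1309 m
Confined: Δh_c = ΔV/(S·A) = 16040/(8.7 × 10^-4 × 3.5 × 10^5) = 52.66 m

Δh_u ≈ 0.131 m; Δh_c ≈ 52.7 m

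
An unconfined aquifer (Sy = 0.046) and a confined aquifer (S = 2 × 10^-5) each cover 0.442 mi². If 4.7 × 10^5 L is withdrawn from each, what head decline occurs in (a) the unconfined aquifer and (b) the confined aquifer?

Δh_u ≈ 0.00893 m; Δh_c ≈ 20.5 m

A = 0.442 mi² = 1.145 × 10^6 m²
ΔV = 4.7 × 10^5 L = 470 m³
Unconfined: Δh_u = ΔV/(Sy·A) = 470/(0.046 × 1.145 × 10^6) = 0.008925 m
Confined: Δh_c = ΔV/(S·A) = 470/(2 × 10^-5 × 1.145 × 10^6) = 20.53 m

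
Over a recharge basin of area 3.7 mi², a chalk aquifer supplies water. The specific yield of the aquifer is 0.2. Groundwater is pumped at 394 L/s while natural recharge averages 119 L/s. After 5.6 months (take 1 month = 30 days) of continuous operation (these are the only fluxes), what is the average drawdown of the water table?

Δh ≈ 2.08 m

A = 3.7 mi² = 9.583 × 10^6 m²
Net abstraction = 394 − 119 = 275 L/s
Q_net = 275 L/s = 23760 m³/d
t = 5.6 months = 168 d
ΔV = Q × t = 23760 m³/d × 168 d = 3.992 × 10^6 m³
Δh = ΔV / (Sy × A) = 3.992 × 10^6 / (0.2 × 9.583 × 10^6) = 2.083 m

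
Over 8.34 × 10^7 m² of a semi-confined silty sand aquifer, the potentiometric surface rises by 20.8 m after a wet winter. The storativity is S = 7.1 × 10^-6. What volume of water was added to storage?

ΔV = S × A × Δh = 7.1 × 10^-6 × 8.34 × 10^7 m² × 20.8 m = 12320 m³

ΔV ≈ 12300 m³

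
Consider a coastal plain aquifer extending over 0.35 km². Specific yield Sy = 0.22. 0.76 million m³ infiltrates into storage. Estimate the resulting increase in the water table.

Δh ≈ 9.87 m

A = 0.35 km² = 3.5 × 10^5 m²
ΔV = 0.76 million m³ = 7.6 × 10^5 m³
Δh = ΔV / (Sy × A) = 7.6 × 10^5 m³ / (0.22 × 3.5 × 10^5 m²) = 9.87 m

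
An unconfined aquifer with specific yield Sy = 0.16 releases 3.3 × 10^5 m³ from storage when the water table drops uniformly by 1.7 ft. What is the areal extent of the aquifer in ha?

A ≈ 398 ha

Δh = 1.7 ft = 0.5182 m
A = ΔV / (Sy × Δh) = 3.3 × 10^5 / (0.16 × 0.5182) = 3.98 × 10^6 m²
A = 3.98 × 10^6 m² = 398 ha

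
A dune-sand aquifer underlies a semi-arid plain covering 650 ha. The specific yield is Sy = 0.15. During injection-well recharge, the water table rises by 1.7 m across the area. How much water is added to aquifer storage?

A = 650 ha = 6.5 × 10^6 m²
ΔV = Sy × A × Δh = 0.15 × 6.5 × 10^6 m² × 1.7 m = 1.657 × 10^6 m³

ΔV ≈ 1.66 × 10^6 m³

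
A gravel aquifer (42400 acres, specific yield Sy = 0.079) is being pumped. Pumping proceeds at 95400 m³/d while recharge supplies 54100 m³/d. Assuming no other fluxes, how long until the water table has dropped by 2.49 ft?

t ≈ 249 days

A = 42400 acres = 1.716 × 10^8 m²
Δh = 2.49 ft = 0.759 m
ΔV = Sy × A × Δh = 0.079 × 1.716 × 10^8 × 0.759 = 1.029 × 10^7 m³
Net withdrawal = 95400 − 54100 = 41300 m³/d
t = ΔV / Q = 1.029 × 10^7 m³ / 41300 m³/d = 249.1 d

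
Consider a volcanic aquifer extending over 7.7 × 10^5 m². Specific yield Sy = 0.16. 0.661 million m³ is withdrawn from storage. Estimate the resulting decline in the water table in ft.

Δh ≈ 17.6 ft

ΔV = 0.661 million m³ = 6.61 × 10^5 m³
Δh = ΔV / (Sy × A) = 6.61 × 10^5 m³ / (0.16 × 7.7 × 10^5 m²) = 5.365 m
Δh = 5.365 m = 17.6 ft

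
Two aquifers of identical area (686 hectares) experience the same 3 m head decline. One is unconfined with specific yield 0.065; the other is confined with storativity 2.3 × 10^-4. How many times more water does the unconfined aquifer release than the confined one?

A = 686 hectares = 6.86 × 10^6 m²
Unconfined: ΔV_u = Sy × A × Δh = 0.065 × 6.86 × 10^6 × 3 = 1.338 × 10^6 m³
Confined: ΔV_c = S × A × Δh = 2.3 × 10^-4 × 6.86 × 10^6 × 3 = 4733 m³
Ratio = ΔV_u / ΔV_c = Sy / S = 0.065 / 2.3 × 10^-4 = 282.6

ΔV_u / ΔV_c ≈ 283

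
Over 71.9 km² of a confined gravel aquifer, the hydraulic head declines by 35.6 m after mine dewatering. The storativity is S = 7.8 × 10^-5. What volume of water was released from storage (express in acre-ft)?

A = 71.9 km² = 7.19 × 10^7 m²
ΔV = S × A × Δh = 7.8 × 10^-5 × 7.19 × 10^7 m² × 35.6 m = 1.997 × 10^5 m³
ΔV = 1.997 × 10^5 m³ = 161.9 acre-ft

ΔV ≈ 162 acre-ft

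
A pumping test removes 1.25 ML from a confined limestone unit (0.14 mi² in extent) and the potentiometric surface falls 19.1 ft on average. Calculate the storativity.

A = 0.14 mi² = 3.626 × 10^5 m²
Δh = 19.1 ft = 5.822 m
ΔV = 1.25 ML = 1250 m³
S = ΔV / (A × Δh) = 1250 m³ / (3.626 × 10^5 m² × 5.822 m) = 5.922 × 10^-4

S ≈ 5.9 × 10^-4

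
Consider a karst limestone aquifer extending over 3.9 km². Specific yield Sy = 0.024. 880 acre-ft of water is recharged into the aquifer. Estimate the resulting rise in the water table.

Δh ≈ 11.6 m

A = 3.9 km² = 3.9 × 10^6 m²
ΔV = 880 acre-ft = 1.085 × 10^6 m³
Δh = ΔV / (Sy × A) = 1.085 × 10^6 m³ / (0.024 × 3.9 × 10^6 m²) = 11.6 m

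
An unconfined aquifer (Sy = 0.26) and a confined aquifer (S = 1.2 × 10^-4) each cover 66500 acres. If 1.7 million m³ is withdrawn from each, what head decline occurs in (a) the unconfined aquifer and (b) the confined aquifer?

A = 66500 acres = 2.691 × 10^8 m²
ΔV = 1.7 million m³ = 1.7 × 10^6 m³
Unconfined: Δh_u = ΔV/(Sy·A) = 1.7 × 10^6/(0.26 × 2.691 × 10^8) = 0.0243 m
Confined: Δh_c = ΔV/(S·A) = 1.7 × 10^6/(1.2 × 10^-4 × 2.691 × 10^8) = 52.64 m

Δh_u ≈ 0.0243 m; Δh_c ≈ 52.6 m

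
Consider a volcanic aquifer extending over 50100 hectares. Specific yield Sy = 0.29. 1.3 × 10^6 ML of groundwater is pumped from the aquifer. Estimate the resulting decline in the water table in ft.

Δh ≈ 29.4 ft

A = 50100 hectares = 5.01 × 10^8 m²
ΔV = 1.3 × 10^6 ML = 1.3 × 10^9 m³
Δh = ΔV / (Sy × A) = 1.3 × 10^9 m³ / (0.29 × 5.01 × 10^8 m²) = 8.948 m
Δh = 8.948 m = 29.36 ft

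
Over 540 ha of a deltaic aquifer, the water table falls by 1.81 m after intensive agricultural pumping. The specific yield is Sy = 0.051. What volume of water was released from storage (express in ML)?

ΔV ≈ 498 ML

A = 540 ha = 5.4 × 10^6 m²
ΔV = Sy × A × Δh = 0.051 × 5.4 × 10^6 m² × 1.81 m = 4.985 × 10^5 m³
ΔV = 4.985 × 10^5 m³ = 498.5 ML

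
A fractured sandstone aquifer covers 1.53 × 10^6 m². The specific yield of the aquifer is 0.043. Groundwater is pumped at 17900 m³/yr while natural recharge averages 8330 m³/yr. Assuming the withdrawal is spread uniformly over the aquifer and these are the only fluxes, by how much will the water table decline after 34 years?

Net abstraction = 17900 − 8330 = 9570 m³/yr
Q_net = 9570 m³/yr = 26.22 m³/d
t = 34 years = 12410 d
ΔV = Q × t = 26.22 m³/d × 12410 d = 3.254 × 10^5 m³
Δh = ΔV / (Sy × A) = 3.254 × 10^5 / (0.043 × 1.53 × 10^6) = 4.946 m

Δh ≈ 4.95 m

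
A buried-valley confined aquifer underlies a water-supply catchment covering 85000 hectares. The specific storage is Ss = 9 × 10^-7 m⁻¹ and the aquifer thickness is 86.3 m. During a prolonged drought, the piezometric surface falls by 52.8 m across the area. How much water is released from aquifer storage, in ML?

ΔV ≈ 3490 ML

S = Ss × b = 9 × 10^-7 m⁻¹ × 86.3 m = 7.767 × 10^-5
A = 85000 hectares = 8.5 × 10^8 m²
ΔV = S × A × Δh = 7.767 × 10^-5 × 8.5 × 10^8 m² × 52.8 m = 3.486 × 10^6 m³
ΔV = 3.486 × 10^6 m³ = 3486 ML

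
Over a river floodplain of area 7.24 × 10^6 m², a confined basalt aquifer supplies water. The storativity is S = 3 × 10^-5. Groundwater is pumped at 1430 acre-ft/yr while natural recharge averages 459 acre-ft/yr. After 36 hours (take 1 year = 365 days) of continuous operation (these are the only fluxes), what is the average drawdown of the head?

Δh ≈ 22.7 m

Net abstraction = 1430 − 459 = 971 acre-ft/yr
Q_net = 971 acre-ft/yr = 3281 m³/d
t = 36 hours = 1.5 d
ΔV = Q × t = 3281 m³/d × 1.5 d = 4922 m³
Δh = ΔV / (S × A) = 4922 / (3 × 10^-5 × 7.24 × 10^6) = 22.66 m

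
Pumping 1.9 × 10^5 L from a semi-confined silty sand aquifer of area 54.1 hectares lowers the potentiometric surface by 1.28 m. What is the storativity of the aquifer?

S ≈ 2.7 × 10^-4

A = 54.1 hectares = 5.41 × 10^5 m²
ΔV = 1.9 × 10^5 L = 190 m³
S = ΔV / (A × Δh) = 190 m³ / (5.41 × 10^5 m² × 1.28 m) = 2.744 × 10^-4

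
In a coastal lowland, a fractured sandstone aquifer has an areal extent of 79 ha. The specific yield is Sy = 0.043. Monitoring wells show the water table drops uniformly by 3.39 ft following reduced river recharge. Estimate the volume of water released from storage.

ΔV ≈ 35100 m³

A = 79 ha = 7.9 × 10^5 m²
Δh = 3.39 ft = 1.033 m
ΔV = Sy × A × Δh = 0.043 × 7.9 × 10^5 m² × 1.033 m = 35100 m³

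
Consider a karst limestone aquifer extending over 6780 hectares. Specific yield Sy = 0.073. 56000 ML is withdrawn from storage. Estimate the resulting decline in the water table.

A = 6780 hectares = 6.78 × 10^7 m²
ΔV = 56000 ML = 5.6 × 10^7 m³
Δh = ΔV / (Sy × A) = 5.6 × 10^7 m³ / (0.073 × 6.78 × 10^7 m²) = 11.31 m

Δh ≈ 11.3 m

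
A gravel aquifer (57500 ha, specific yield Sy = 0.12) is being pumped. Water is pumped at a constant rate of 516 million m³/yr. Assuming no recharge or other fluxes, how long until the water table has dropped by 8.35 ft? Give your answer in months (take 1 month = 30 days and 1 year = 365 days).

A = 57500 ha = 5.75 × 10^8 m²
Δh = 8.35 ft = 2.545 m
ΔV = Sy × A × Δh = 0.12 × 5.75 × 10^8 × 2.545 = 1.756 × 10^8 m³
Q = 516 million m³/yr = 1.414 × 10^6 m³/d
t = ΔV / Q = 1.756 × 10^8 m³ / 1.414 × 10^6 m³/d = 124.2 d
t = 124.2 d ≈ 4.141 months

t ≈ 4.14 months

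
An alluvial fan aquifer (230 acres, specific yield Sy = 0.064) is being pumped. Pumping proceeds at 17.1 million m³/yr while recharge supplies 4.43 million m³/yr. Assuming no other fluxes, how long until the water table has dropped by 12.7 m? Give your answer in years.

A = 230 acres = 9.308 × 10^5 m²
ΔV = Sy × A × Δh = 0.064 × 9.308 × 10^5 × 12.7 = 7.565 × 10^5 m³
Net withdrawal = 17.1 − 4.43 = 12.67 million m³/yr = 34710 m³/d
t = ΔV / Q = 7.565 × 10^5 m³ / 34710 m³/d = 21.79 d
t = 21.79 d ≈ 0.05971 years

t ≈ 0.0597 years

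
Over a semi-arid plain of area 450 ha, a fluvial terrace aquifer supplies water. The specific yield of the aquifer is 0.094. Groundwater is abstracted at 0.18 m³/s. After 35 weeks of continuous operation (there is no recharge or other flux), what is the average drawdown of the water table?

A = 450 ha = 4.5 × 10^6 m²
Q = 0.18 m³/s = 15550 m³/d
t = 35 weeks = 245 d
ΔV = Q × t = 15550 m³/d × 245 d = 3.81 × 10^6 m³
Δh = ΔV / (Sy × A) = 3.81 × 10^6 / (0.094 × 4.5 × 10^6) = 9.008 m

Δh ≈ 9.01 m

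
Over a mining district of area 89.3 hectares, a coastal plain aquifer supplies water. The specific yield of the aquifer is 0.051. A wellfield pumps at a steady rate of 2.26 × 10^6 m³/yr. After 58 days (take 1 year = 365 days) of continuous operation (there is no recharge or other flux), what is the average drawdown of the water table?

A = 89.3 hectares = 8.93 × 10^5 m²
Q = 2.26 × 10^6 m³/yr = 6192 m³/d
ΔV = Q × t = 6192 m³/d × 58 d = 3.591 × 10^5 m³
Δh = ΔV / (Sy × A) = 3.591 × 10^5 / (0.051 × 8.93 × 10^5) = 7.885 m

Δh ≈ 7.89 m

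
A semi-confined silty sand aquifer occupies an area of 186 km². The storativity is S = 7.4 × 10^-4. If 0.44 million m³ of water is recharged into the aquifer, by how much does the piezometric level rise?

Δh ≈ 3.2 m

A = 186 km² = 1.86 × 10^8 m²
ΔV = 0.44 million m³ = 4.4 × 10^5 m³
Δh = ΔV / (S × A) = 4.4 × 10^5 m³ / (7.4 × 10^-4 × 1.86 × 10^8 m²) = 3.197 m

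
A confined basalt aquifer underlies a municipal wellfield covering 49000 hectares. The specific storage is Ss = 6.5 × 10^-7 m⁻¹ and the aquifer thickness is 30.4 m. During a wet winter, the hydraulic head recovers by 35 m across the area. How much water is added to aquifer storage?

ΔV ≈ 3.39 × 10^5 m³

S = Ss × b = 6.5 × 10^-7 m⁻¹ × 30.4 m = 1.976 × 10^-5
A = 49000 hectares = 4.9 × 10^8 m²
ΔV = S × A × Δh = 1.976 × 10^-5 × 4.9 × 10^8 m² × 35 m = 3.389 × 10^5 m³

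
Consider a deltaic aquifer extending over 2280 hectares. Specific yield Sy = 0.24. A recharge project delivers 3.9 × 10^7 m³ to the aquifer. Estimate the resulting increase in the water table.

A = 2280 hectares = 2.28 × 10^7 m²
Δh = ΔV / (Sy × A) = 3.9 × 10^7 m³ / (0.24 × 2.28 × 10^7 m²) = 7.127 m

Δh ≈ 7.13 m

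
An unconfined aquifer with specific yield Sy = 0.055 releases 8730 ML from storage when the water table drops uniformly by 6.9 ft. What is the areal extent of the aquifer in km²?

Δh = 6.9 ft = 2.103 m
ΔV = 8730 ML = 8.73 × 10^6 m³
A = ΔV / (Sy × Δh) = 8.73 × 10^6 / (0.055 × 2.103) = 7.547 × 10^7 m²
A = 7.547 × 10^7 m² = 75.47 km²

A ≈ 75.5 km²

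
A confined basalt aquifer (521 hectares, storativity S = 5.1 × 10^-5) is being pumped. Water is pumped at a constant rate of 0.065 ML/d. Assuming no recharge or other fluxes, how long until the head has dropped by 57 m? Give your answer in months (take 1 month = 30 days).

A = 521 hectares = 5.21 × 10^6 m²
ΔV = S × A × Δh = 5.1 × 10^-5 × 5.21 × 10^6 × 57 = 15150 m³
Q = 0.065 ML/d = 65 m³/d
t = ΔV / Q = 15150 m³ / 65 m³/d = 233 d
t = 233 d ≈ 7.767 months

t ≈ 7.77 months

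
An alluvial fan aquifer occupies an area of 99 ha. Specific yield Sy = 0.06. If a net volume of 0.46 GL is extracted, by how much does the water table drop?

A = 99 ha = 9.9 × 10^5 m²
ΔV = 0.46 GL = 4.6 × 10^5 m³
Δh = ΔV / (Sy × A) = 4.6 × 10^5 m³ / (0.06 × 9.9 × 10^5 m²) = 7.744 m

Δh ≈ 7.74 m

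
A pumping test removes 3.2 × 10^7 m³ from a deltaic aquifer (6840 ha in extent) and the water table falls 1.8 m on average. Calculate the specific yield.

Sy ≈ 0.26

A = 6840 ha = 6.84 × 10^7 m²
Sy = ΔV / (A × Δh) = 3.2 × 10^7 m³ / (6.84 × 10^7 m² × 1.8 m) = 0.2599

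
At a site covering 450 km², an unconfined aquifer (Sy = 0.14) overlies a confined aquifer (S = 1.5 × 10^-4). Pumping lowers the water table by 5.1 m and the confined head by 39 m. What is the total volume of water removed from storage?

ΔV ≈ 3.24 × 10^8 m³

A = 450 km² = 4.5 × 10^8 m²
Unconfined: ΔV_u = Sy × A × Δh_u = 0.14 × 4.5 × 10^8 × 5.1 = 3.213 × 10^8 m³
Confined: ΔV_c = S × A × Δh_c = 1.5 × 10^-4 × 4.5 × 10^8 × 39 = 2.632 × 10^6 m³
Total ΔV = 3.213 × 10^8 + 2.632 × 10^6 = 3.239 × 10^8 m³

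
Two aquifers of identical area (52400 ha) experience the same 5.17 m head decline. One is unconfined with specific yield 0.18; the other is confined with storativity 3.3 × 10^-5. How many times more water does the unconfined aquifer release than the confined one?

ΔV_u / ΔV_c ≈ 5450

A = 52400 ha = 5.24 × 10^8 m²
Unconfined: ΔV_u = Sy × A × Δh = 0.18 × 5.24 × 10^8 × 5.17 = 4.876 × 10^8 m³
Confined: ΔV_c = S × A × Δh = 3.3 × 10^-5 × 5.24 × 10^8 × 5.17 = 89400 m³
Ratio = ΔV_u / ΔV_c = Sy / S = 0.18 / 3.3 × 10^-5 = 5455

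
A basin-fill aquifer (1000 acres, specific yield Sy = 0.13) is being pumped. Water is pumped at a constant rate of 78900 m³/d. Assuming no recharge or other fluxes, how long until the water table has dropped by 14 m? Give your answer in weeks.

A = 1000 acres = 4.047 × 10^6 m²
ΔV = Sy × A × Δh = 0.13 × 4.047 × 10^6 × 14 = 7.365 × 10^6 m³
t = ΔV / Q = 7.365 × 10^6 m³ / 78900 m³/d = 93.35 d
t = 93.35 d ≈ 13.34 weeks

t ≈ 13.3 weeks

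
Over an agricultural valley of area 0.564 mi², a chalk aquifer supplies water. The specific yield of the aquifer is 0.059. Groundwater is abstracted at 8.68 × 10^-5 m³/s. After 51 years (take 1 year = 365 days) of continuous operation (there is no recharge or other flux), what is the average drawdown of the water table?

A = 0.564 mi² = 1.461 × 10^6 m²
Q = 8.68 × 10^-5 m³/s = 7.5 m³/d
t = 51 years = 18620 d
ΔV = Q × t = 7.5 m³/d × 18620 d = 1.396 × 10^5 m³
Δh = ΔV / (Sy × A) = 1.396 × 10^5 / (0.059 × 1.461 × 10^6) = 1.62 m

Δh ≈ 1.62 m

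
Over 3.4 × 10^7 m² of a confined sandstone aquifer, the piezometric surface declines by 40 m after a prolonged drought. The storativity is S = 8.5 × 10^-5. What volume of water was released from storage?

ΔV ≈ 1.16 × 10^5 m³

ΔV = S × A × Δh = 8.5 × 10^-5 × 3.4 × 10^7 m² × 40 m = 1.156 × 10^5 m³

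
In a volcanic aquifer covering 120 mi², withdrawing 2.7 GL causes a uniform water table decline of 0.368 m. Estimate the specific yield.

A = 120 mi² = 3.108 × 10^8 m²
ΔV = 2.7 GL = 2.7 × 10^6 m³
Sy = ΔV / (A × Δh) = 2.7 × 10^6 m³ / (3.108 × 10^8 m² × 0.368 m) = 0.02361

Sy ≈ 0.024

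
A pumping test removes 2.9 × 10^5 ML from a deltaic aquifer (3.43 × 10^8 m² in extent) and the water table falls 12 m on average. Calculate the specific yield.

Sy ≈ 0.07

ΔV = 2.9 × 10^5 ML = 2.9 × 10^8 m³
Sy = ΔV / (A × Δh) = 2.9 × 10^8 m³ / (3.43 × 10^8 m² × 12 m) = 0.07046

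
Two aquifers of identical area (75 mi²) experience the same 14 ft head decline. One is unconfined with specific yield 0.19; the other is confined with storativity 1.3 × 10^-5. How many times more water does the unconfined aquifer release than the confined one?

A = 75 mi² = 1.942 × 10^8 m²
Δh = 14 ft = 4.267 m
Unconfined: ΔV_u = Sy × A × Δh = 0.19 × 1.942 × 10^8 × 4.267 = 1.575 × 10^8 m³
Confined: ΔV_c = S × A × Δh = 1.3 × 10^-5 × 1.942 × 10^8 × 4.267 = 10780 m³
Ratio = ΔV_u / ΔV_c = Sy / S = 0.19 / 1.3 × 10^-5 = 14620

ΔV_u / ΔV_c ≈ 14600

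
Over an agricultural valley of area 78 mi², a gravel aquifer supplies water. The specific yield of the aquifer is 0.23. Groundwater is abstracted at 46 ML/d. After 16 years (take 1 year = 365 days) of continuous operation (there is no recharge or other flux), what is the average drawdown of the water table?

Δh ≈ 5.78 m

A = 78 mi² = 2.02 × 10^8 m²
Q = 46 ML/d = 46000 m³/d
t = 16 years = 5840 d
ΔV = Q × t = 46000 m³/d × 5840 d = 2.686 × 10^8 m³
Δh = ΔV / (Sy × A) = 2.686 × 10^8 / (0.23 × 2.02 × 10^8) = 5.782 m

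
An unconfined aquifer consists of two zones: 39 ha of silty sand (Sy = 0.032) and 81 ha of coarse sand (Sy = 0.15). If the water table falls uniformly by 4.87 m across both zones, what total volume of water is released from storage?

A₁ = 39 ha = 3.9 × 10^5 m²; A₂ = 81 ha = 8.1 × 10^5 m²
ΔV₁ = 0.032 × 3.9 × 10^5 × 4.87 = 60780 m³
ΔV₂ = 0.15 × 8.1 × 10^5 × 4.87 = 5.917 × 10^5 m³
ΔV = ΔV₁ + ΔV₂ = 6.525 × 10^5 m³

ΔV ≈ 6.52 × 10^5 m³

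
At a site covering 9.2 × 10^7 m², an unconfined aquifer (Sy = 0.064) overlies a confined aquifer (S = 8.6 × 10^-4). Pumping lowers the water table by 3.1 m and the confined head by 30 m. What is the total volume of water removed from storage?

ΔV ≈ 2.06 × 10^7 m³

Unconfined: ΔV_u = Sy × A × Δh_u = 0.064 × 9.2 × 10^7 × 3.1 = 1.825 × 10^7 m³
Confined: ΔV_c = S × A × Δh_c = 8.6 × 10^-4 × 9.2 × 10^7 × 30 = 2.374 × 10^6 m³
Total ΔV = 1.825 × 10^7 + 2.374 × 10^6 = 2.063 × 10^7 m³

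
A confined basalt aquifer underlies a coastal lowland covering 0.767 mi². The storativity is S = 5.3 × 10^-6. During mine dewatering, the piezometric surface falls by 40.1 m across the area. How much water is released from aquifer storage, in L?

ΔV ≈ 4.22 × 10^5 L

A = 0.767 mi² = 1.987 × 10^6 m²
ΔV = S × A × Δh = 5.3 × 10^-6 × 1.987 × 10^6 m² × 40.1 m = 422.2 m³
ΔV = 422.2 m³ = 4.222 × 10^5 L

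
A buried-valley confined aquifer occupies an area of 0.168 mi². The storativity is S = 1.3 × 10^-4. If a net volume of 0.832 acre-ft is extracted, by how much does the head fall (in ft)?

A = 0.168 mi² = 4.351 × 10^5 m²
ΔV = 0.832 acre-ft = 1026 m³
Δh = ΔV / (S × A) = 1026 m³ / (1.3 × 10^-4 × 4.351 × 10^5 m²) = 18.14 m
Δh = 18.14 m = 59.52 ft

Δh ≈ 59.5 ft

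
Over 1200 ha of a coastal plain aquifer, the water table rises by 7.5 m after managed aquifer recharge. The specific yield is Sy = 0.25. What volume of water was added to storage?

A = 1200 ha = 1.2 × 10^7 m²
ΔV = Sy × A × Δh = 0.25 × 1.2 × 10^7 m² × 7.5 m = 2.25 × 10^7 m³

ΔV ≈ 2.25 × 10^7 m³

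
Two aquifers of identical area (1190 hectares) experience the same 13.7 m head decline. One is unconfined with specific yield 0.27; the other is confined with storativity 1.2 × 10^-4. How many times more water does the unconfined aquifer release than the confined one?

ΔV_u / ΔV_c ≈ 2250

A = 1190 hectares = 1.19 × 10^7 m²
Unconfined: ΔV_u = Sy × A × Δh = 0.27 × 1.19 × 10^7 × 13.7 = 4.402 × 10^7 m³
Confined: ΔV_c = S × A × Δh = 1.2 × 10^-4 × 1.19 × 10^7 × 13.7 = 19560 m³
Ratio = ΔV_u / ΔV_c = Sy / S = 0.27 / 1.2 × 10^-4 = 2250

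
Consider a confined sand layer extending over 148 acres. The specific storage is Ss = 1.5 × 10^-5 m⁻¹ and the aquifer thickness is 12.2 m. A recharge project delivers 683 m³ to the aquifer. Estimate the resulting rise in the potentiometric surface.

S = Ss × b = 1.5 × 10^-5 m⁻¹ × 12.2 m = 1.83 × 10^-4
A = 148 acres = 5.989 × 10^5 m²
Δh = ΔV / (S × A) = 683 m³ / (1.83 × 10^-4 × 5.989 × 10^5 m²) = 6.231 m

Δh ≈ 6.23 m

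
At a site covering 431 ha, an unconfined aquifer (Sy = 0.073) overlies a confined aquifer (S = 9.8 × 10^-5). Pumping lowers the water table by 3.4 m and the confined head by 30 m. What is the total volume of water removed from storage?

ΔV ≈ 1.08 × 10^6 m³

A = 431 ha = 4.31 × 10^6 m²
Unconfined: ΔV_u = Sy × A × Δh_u = 0.073 × 4.31 × 10^6 × 3.4 = 1.07 × 10^6 m³
Confined: ΔV_c = S × A × Δh_c = 9.8 × 10^-5 × 4.31 × 10^6 × 30 = 12670 m³
Total ΔV = 1.07 × 10^6 + 12670 = 1.082 × 10^6 m³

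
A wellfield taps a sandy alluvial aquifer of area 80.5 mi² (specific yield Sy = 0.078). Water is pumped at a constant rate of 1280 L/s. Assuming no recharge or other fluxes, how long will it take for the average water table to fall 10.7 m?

t ≈ 1570 days

A = 80.5 mi² = 2.085 × 10^8 m²
ΔV = Sy × A × Δh = 0.078 × 2.085 × 10^8 × 10.7 = 1.74 × 10^8 m³
Q = 1280 L/s = 1.106 × 10^5 m³/d
t = ΔV / Q = 1.74 × 10^8 m³ / 1.106 × 10^5 m³/d = 1573 d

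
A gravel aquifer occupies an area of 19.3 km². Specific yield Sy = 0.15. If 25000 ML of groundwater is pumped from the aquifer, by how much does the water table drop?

A = 19.3 km² = 1.93 × 10^7 m²
ΔV = 25000 ML = 2.5 × 10^7 m³
Δh = ΔV / (Sy × A) = 2.5 × 10^7 m³ / (0.15 × 1.93 × 10^7 m²) = 8.636 m

Δh ≈ 8.64 m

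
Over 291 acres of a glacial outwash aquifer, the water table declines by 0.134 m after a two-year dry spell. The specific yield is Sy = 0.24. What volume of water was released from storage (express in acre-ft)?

A = 291 acres = 1.178 × 10^6 m²
ΔV = Sy × A × Δh = 0.24 × 1.178 × 10^6 m² × 0.134 m = 37870 m³
ΔV = 37870 m³ = 30.7 acre-ft

ΔV ≈ 30.7 acre-ft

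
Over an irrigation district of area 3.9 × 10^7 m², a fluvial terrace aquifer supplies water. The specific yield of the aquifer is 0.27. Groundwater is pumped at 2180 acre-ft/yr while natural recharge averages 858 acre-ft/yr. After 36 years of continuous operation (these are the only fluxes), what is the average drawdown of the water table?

Δh ≈ 5.57 m

Net abstraction = 2180 − 858 = 1322 acre-ft/yr
Q_net = 1322 acre-ft/yr = 4468 m³/d
t = 36 years = 13140 d
ΔV = Q × t = 4468 m³/d × 13140 d = 5.87 × 10^7 m³
Δh = ΔV / (Sy × A) = 5.87 × 10^7 / (0.27 × 3.9 × 10^7) = 5.575 m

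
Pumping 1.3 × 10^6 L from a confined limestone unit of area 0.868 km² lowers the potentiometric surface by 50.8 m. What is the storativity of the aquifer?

A = 0.868 km² = 8.68 × 10^5 m²
ΔV = 1.3 × 10^6 L = 1300 m³
S = ΔV / (A × Δh) = 1300 m³ / (8.68 × 10^5 m² × 50.8 m) = 2.948 × 10^-5

S ≈ 2.9 × 10^-5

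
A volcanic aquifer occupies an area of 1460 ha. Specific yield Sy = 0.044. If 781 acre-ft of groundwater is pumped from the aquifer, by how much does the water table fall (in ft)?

A = 1460 ha = 1.46 × 10^7 m²
ΔV = 781 acre-ft = 9.633 × 10^5 m³
Δh = ΔV / (Sy × A) = 9.633 × 10^5 m³ / (0.044 × 1.46 × 10^7 m²) = 1.5 m
Δh = 1.5 m = 4.92 ft

Δh ≈ 4.92 ft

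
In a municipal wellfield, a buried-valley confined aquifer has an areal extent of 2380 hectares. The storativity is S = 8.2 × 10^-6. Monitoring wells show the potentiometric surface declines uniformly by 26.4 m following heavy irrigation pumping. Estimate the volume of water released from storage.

ΔV ≈ 5150 m³

A = 2380 hectares = 2.38 × 10^7 m²
ΔV = S × A × Δh = 8.2 × 10^-6 × 2.38 × 10^7 m² × 26.4 m = 5152 m³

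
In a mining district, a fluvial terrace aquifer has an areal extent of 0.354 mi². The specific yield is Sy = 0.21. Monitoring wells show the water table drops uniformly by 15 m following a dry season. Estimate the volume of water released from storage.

ΔV ≈ 2.89 × 10^6 m³

A = 0.354 mi² = 9.169 × 10^5 m²
ΔV = Sy × A × Δh = 0.21 × 9.169 × 10^5 m² × 15 m = 2.888 × 10^6 m³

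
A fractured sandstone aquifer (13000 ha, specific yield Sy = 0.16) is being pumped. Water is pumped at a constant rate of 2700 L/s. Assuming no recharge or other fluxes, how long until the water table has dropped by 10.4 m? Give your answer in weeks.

A = 13000 ha = 1.3 × 10^8 m²
ΔV = Sy × A × Δh = 0.16 × 1.3 × 10^8 × 10.4 = 2.163 × 10^8 m³
Q = 2700 L/s = 2.333 × 10^5 m³/d
t = ΔV / Q = 2.163 × 10^8 m³ / 2.333 × 10^5 m³/d = 927.3 d
t = 927.3 d ≈ 132.5 weeks

t ≈ 132 weeks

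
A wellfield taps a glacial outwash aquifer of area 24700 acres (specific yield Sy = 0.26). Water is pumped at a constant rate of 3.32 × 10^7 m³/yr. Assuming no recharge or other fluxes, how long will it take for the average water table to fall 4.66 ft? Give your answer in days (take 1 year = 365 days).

A = 24700 acres = 9.996 × 10^7 m²
Δh = 4.66 ft = 1.42 m
ΔV = Sy × A × Δh = 0.26 × 9.996 × 10^7 × 1.42 = 3.691 × 10^7 m³
Q = 3.32 × 10^7 m³/yr = 90960 m³/d
t = ΔV / Q = 3.691 × 10^7 m³ / 90960 m³/d = 405.8 d

t ≈ 406 days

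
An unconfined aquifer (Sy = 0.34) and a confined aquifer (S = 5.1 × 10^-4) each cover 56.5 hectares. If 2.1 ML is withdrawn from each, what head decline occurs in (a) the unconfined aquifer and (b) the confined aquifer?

Δh_u ≈ 0.0109 m; Δh_c ≈ 7.29 m

A = 56.5 hectares = 5.65 × 10^5 m²
ΔV = 2.1 ML = 2100 m³
Unconfined: Δh_u = ΔV/(Sy·A) = 2100/(0.34 × 5.65 × 10^5) = 0.01093 m
Confined: Δh_c = ΔV/(S·A) = 2100/(5.1 × 10^-4 × 5.65 × 10^5) = 7.288 m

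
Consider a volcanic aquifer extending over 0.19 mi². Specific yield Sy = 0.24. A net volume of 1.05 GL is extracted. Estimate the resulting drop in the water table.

A = 0.19 mi² = 4.921 × 10^5 m²
ΔV = 1.05 GL = 1.05 × 10^6 m³
Δh = ΔV / (Sy × A) = 1.05 × 10^6 m³ / (0.24 × 4.921 × 10^5 m²) = 8.891 m

Δh ≈ 8.89 m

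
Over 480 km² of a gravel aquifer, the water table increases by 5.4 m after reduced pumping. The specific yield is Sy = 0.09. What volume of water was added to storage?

ΔV ≈ 2.33 × 10^8 m³

A = 480 km² = 4.8 × 10^8 m²
ΔV = Sy × A × Δh = 0.09 × 4.8 × 10^8 m² × 5.4 m = 2.333 × 10^8 m³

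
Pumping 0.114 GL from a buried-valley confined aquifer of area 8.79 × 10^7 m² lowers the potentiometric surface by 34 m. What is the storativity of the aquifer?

ΔV = 0.114 GL = 1.14 × 10^5 m³
S = ΔV / (A × Δh) = 1.14 × 10^5 m³ / (8.79 × 10^7 m² × 34 m) = 3.814 × 10^-5

S ≈ 3.8 × 10^-5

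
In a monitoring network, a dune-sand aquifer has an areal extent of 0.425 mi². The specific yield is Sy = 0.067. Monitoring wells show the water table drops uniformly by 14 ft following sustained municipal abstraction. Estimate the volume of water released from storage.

ΔV ≈ 3.15 × 10^5 m³

A = 0.425 mi² = 1.101 × 10^6 m²
Δh = 14 ft = 4.267 m
ΔV = Sy × A × Δh = 0.067 × 1.101 × 10^6 m² × 4.267 m = 3.147 × 10^5 m³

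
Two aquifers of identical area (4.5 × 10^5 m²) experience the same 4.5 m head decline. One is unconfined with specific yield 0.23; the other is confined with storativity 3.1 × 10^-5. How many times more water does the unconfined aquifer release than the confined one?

Unconfined: ΔV_u = Sy × A × Δh = 0.23 × 4.5 × 10^5 × 4.5 = 4.657 × 10^5 m³
Confined: ΔV_c = S × A × Δh = 3.1 × 10^-5 × 4.5 × 10^5 × 4.5 = 62.78 m³
Ratio = ΔV_u / ΔV_c = Sy / S = 0.23 / 3.1 × 10^-5 = 7419

ΔV_u / ΔV_c ≈ 7420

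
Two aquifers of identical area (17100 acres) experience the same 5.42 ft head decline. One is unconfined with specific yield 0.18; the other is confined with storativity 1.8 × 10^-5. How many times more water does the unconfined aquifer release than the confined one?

ΔV_u / ΔV_c ≈ 10000

A = 17100 acres = 6.92 × 10^7 m²
Δh = 5.42 ft = 1.652 m
Unconfined: ΔV_u = Sy × A × Δh = 0.18 × 6.92 × 10^7 × 1.652 = 2.058 × 10^7 m³
Confined: ΔV_c = S × A × Δh = 1.8 × 10^-5 × 6.92 × 10^7 × 1.652 = 2058 m³
Ratio = ΔV_u / ΔV_c = Sy / S = 0.18 / 1.8 × 10^-5 = 10000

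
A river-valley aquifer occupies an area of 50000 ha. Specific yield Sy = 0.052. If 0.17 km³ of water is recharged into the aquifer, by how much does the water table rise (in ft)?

A = 50000 ha = 5 × 10^8 m²
ΔV = 0.17 km³ = 1.7 × 10^8 m³
Δh = ΔV / (Sy × A) = 1.7 × 10^8 m³ / (0.052 × 5 × 10^8 m²) = 6.538 m
Δh = 6.538 m = 21.45 ft

Δh ≈ 21.5 ft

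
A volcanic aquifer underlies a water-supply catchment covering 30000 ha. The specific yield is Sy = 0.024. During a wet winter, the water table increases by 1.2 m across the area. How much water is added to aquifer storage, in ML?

ΔV ≈ 8640 ML

A = 30000 ha = 3 × 10^8 m²
ΔV = Sy × A × Δh = 0.024 × 3 × 10^8 m² × 1.2 m = 8.64 × 10^6 m³
ΔV = 8.64 × 10^6 m³ = 8640 ML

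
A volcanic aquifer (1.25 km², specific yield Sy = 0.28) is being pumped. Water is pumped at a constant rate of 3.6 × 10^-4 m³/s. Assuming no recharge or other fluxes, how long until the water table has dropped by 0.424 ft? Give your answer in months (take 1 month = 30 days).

t ≈ 48.5 months

A = 1.25 km² = 1.25 × 10^6 m²
Δh = 0.424 ft = 0.1292 m
ΔV = Sy × A × Δh = 0.28 × 1.25 × 10^6 × 0.1292 = 45230 m³
Q = 3.6 × 10^-4 m³/s = 31.1 m³/d
t = ΔV / Q = 45230 m³ / 31.1 m³/d = 1454 d
t = 1454 d ≈ 48.47 months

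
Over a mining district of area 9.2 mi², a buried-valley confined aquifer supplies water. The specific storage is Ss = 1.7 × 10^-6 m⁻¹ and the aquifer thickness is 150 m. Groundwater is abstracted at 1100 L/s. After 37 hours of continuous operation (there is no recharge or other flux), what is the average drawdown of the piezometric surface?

S = Ss × b = 1.7 × 10^-6 m⁻¹ × 150 m = 2.55 × 10^-4
A = 9.2 mi² = 2.383 × 10^7 m²
Q = 1100 L/s = 95040 m³/d
t = 37 hours = 1.542 d
ΔV = Q × t = 95040 m³/d × 1.542 d = 1.465 × 10^5 m³
Δh = ΔV / (S × A) = 1.465 × 10^5 / (2.55 × 10^-4 × 2.383 × 10^7) = 24.11 m

Δh ≈ 24.1 m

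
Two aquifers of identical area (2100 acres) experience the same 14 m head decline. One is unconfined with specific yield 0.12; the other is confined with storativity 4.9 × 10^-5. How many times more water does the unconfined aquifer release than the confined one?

ΔV_u / ΔV_c ≈ 2450

A = 2100 acres = 8.498 × 10^6 m²
Unconfined: ΔV_u = Sy × A × Δh = 0.12 × 8.498 × 10^6 × 14 = 1.428 × 10^7 m³
Confined: ΔV_c = S × A × Δh = 4.9 × 10^-5 × 8.498 × 10^6 × 14 = 5830 m³
Ratio = ΔV_u / ΔV_c = Sy / S = 0.12 / 4.9 × 10^-5 = 2449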